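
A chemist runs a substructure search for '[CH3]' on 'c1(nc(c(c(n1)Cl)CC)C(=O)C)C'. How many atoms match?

3

The query [CH3] means: aliphatic carbon with exactly three hydrogens.
Check the 13 heavy atoms by environment: 2× n (aromatic, H0) → no; 4× c (aromatic, H0) → no; 3× C (H3) → match; 1× C (H0) → no; 1× O (H0) → no; 1× Cl (H0) → no; 1× C (H2) → no.
That gives 3 matching atoms.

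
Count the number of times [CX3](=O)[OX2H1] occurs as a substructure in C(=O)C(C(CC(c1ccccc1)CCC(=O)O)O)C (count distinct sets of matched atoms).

[CX3](=O)[OX2H1] is the SMARTS for a carboxylic acid: an sp2 carbon double-bonded to O and single-bonded to an -OH oxygen.
Exactly one fragment in the molecule meets all constraints, giving 1 match.

1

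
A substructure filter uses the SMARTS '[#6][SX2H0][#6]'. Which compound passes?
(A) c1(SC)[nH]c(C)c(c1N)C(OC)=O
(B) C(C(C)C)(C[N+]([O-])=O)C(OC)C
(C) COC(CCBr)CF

A

[#6][SX2H0][#6] describes an aliphatic sulfur bridging two carbons with no H on the sulfur (a thioether).
(A) contains a methylthio ether (-SCH3), which satisfies every atom and bond constraint.
(B) has a methoxy ether (-OCH3) but the bridging atom is O, not S.
(C) has a methoxy ether (-OCH3) but the bridging atom is O, not S.
So the answer is (A).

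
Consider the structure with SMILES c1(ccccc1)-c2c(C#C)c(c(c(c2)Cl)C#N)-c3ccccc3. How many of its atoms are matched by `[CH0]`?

2

Check the 23 heavy atoms by environment: 7× c (aromatic, H0) → no; 11× c (aromatic, H1) → no; 2× C (H0) → match; 1× C (H1) → no; 1× Cl (H0) → no; 1× N (H0) → no.
That gives 2 matching atoms.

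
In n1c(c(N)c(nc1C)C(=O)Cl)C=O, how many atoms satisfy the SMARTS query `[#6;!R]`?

3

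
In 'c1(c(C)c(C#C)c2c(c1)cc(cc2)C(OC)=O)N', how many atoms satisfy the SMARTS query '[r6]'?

10

The query [r6] means: r6 matches atoms in a six-membered ring.
Check the 18 heavy atoms by environment: 10× c (aromatic, in 6-ring) → match; 5× C (acyclic) → no; 1× N (acyclic) → no; 2× O (acyclic) → no.
That gives 10 matching atoms.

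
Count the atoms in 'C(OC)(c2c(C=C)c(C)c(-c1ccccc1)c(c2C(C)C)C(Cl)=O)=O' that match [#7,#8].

Check the 25 heavy atoms by environment: 12× c (aromatic) → no; 9× C → no; 3× O → match; 1× Cl → no.
That gives 3 matching atoms.

3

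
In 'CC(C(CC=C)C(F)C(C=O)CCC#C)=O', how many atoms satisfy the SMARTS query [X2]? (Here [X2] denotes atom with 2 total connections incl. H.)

2

The query [X2] means: any atom with exactly two total connections (bonds + H).
Check the 16 heavy atoms by environment: 7× C (X4) → no; 2× C (X2) → match; 4× C (X3) → no; 2× O (X1) → no; 1× F (X1) → no.
That gives 2 matching atoms.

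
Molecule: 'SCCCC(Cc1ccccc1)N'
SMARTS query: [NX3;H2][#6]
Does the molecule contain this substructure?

Yes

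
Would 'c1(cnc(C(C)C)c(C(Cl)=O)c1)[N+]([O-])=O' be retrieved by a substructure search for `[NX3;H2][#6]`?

No

The pattern [NX3;H2][#6] describes a trivalent nitrogen with two H attached to carbon — a primary amine.
The closest candidate here is a nitro group (-[N+](=O)[O-]), but the nitrogen is [N+] with no H, not NX3H2. No other fragment satisfies the full query, so there is no match.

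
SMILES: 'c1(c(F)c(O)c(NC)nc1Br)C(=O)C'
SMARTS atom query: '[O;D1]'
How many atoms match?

Check the 14 heavy atoms by environment: 1× n (aromatic, D2) → no; 5× c (aromatic, D3) → no; 1× N (D2) → no; 2× C (D1) → no; 1× F (D1) → no; 2× O (D1) → match; 1× C (D3) → no; 1× Br (D1) → no.
That gives 2 matching atoms.

2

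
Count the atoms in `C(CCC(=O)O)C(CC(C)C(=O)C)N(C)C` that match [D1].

The query [D1] means: atom with exactly one heavy-atom neighbour (degree 1).
Check the 16 heavy atoms by environment: 4× C (D1) → match; 4× C (D3) → no; 4× C (D2) → no; 3× O (D1) → match; 1× N (D3) → no.
Summing the matching environments: 4 + 3 = 7 matching atoms.

7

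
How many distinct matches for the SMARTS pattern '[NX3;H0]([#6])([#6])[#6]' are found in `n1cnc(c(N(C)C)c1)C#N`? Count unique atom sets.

[NX3;H0]([#6])([#6])[#6] is the SMARTS for a tertiary amine: a trivalent nitrogen with no H, bonded to three carbons.
Exactly one fragment in the molecule meets all constraints, giving 1 match.

1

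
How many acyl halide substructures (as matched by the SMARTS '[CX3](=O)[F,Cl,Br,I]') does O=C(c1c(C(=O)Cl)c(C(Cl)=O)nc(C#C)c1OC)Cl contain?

3

[CX3](=O)[F,Cl,Br,I] is the SMARTS for an acyl halide: a carbonyl carbon bonded to a halogen.
The molecule carries 3 separate instances of an acyl chloride (-C(=O)Cl) meeting every constraint; each maps to a distinct set of atoms, giving 3 matches.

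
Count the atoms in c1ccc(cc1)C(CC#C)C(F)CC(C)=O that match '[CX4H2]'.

2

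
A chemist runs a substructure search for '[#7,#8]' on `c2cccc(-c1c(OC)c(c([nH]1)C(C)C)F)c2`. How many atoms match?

The query [#7,#8] means: nitrogen or oxygen (comma = OR).
Check the 17 heavy atoms by environment: 1× n (aromatic) → match; 10× c (aromatic) → no; 1× F → no; 1× O → match; 4× C → no.
Summing the matching environments: 1 + 1 = 2 matching atoms.

2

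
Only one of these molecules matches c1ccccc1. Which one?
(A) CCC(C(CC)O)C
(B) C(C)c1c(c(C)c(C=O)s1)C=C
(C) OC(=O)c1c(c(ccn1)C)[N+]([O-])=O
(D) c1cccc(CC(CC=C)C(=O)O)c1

D

c1ccccc1 describes six aromatic carbons in a ring (a benzene ring).
(A) has a methyl group (-CH3) but no six-membered all-carbon aromatic ring is present.
(B) has a methyl group (-CH3) but no six-membered all-carbon aromatic ring is present.
(C) has a methyl group (-CH3) but no six-membered all-carbon aromatic ring is present.
(D) contains a phenyl ring, which satisfies every atom and bond constraint.
So the answer is (D).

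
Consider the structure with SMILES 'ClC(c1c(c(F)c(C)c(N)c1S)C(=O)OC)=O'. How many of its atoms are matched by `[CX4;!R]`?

2

Check the 17 heavy atoms by environment: 6× c (aromatic, X3, in 6-ring) → no; 2× C (X4, acyclic) → match; 1× F (X1, acyclic) → no; 1× N (X3, acyclic) → no; 2× C (X3, acyclic) → no; 2× O (X1, acyclic) → no; 1× Cl (X1, acyclic) → no; 1× O (X2, acyclic) → no; 1× S (X2, acyclic) → no.
That gives 2 matching atoms.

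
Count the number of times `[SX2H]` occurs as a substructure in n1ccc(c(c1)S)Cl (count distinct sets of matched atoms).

1

[SX2H] is the SMARTS for a thiol: an aliphatic sulfur with two connections, one being H.
Exactly one fragment in the molecule meets all constraints, giving 1 match.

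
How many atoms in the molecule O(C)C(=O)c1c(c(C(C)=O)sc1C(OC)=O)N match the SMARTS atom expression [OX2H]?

0

The query [OX2H] means: aliphatic oxygen with two connections, one of which is H — an -OH oxygen.
Check the 17 heavy atoms by environment: 1× s (aromatic, H0, X2) → no; 4× c (aromatic, H0, X3) → no; 3× C (H0, X3) → no; 3× O (H0, X1) → no; 3× C (H3, X4) → no; 2× O (H0, X2) → no; 1× N (H2, X3) → no.
No environment satisfies the query, so 0 matching atoms.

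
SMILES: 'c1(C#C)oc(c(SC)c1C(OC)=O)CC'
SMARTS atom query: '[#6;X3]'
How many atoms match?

5

The query [#6;X3] means: any carbon (aromatic or not) with three total connections.
Check the 15 heavy atoms by environment: 1× o (aromatic, X2) → no; 4× c (aromatic, X3) → match; 2× C (X2) → no; 1× S (X2) → no; 4× C (X4) → no; 1× C (X3) → match; 1× O (X1) → no; 1× O (X2) → no.
Summing the matching environments: 4 + 1 = 5 matching atoms.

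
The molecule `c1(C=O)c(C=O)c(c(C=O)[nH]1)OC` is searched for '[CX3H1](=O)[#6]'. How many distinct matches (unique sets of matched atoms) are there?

[CX3H1](=O)[#6] is the SMARTS for an aldehyde: an sp2 carbon with one H, double-bonded to O and single-bonded to carbon.
The molecule carries 3 separate instances of an aldehyde (-CHO) meeting every constraint; each maps to a distinct set of atoms, giving 3 matches.

3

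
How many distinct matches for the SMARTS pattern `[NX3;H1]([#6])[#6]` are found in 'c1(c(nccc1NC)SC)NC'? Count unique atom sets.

2

[NX3;H1]([#6])[#6] is the SMARTS for a secondary amine: a trivalent nitrogen with one H, bonded to two carbons.
The molecule carries 2 separate instances of an N-methylamino group (-NHCH3) meeting every constraint; each maps to a distinct set of atoms, giving 2 matches.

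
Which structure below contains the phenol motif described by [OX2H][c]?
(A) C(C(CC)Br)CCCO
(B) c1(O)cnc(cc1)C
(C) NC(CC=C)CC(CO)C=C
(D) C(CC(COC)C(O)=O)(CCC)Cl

B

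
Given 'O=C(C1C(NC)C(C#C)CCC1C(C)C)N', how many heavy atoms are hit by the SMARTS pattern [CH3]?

3

The query [CH3] means: aliphatic carbon with exactly three hydrogens.
Check the 16 heavy atoms by environment: 2× C (H2) → no; 6× C (H1) → no; 1× N (H1) → no; 3× C (H3) → match; 2× C (H0) → no; 1× O (H0) → no; 1× N (H2) → no.
That gives 3 matching atoms.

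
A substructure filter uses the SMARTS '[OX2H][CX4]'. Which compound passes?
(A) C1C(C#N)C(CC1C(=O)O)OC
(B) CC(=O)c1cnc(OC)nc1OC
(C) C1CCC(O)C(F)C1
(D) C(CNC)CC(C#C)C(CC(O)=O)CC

[OX2H][CX4] describes a hydroxyl oxygen bound to an sp3 (X4) carbon (an aliphatic alcohol).
(A) has a methoxy ether (-OCH3) but the oxygen has H0 (ether), not H1.
(B) has a methoxy ether (-OCH3) but the oxygen has H0 (ether), not H1.
(C) contains a hydroxyl group (-OH), which satisfies every atom and bond constraint.
(D) has a carboxylic acid group (-C(=O)OH) but the -OH is on a CX3 carbonyl carbon, not a CX4 carbon.
So the answer is (C).

C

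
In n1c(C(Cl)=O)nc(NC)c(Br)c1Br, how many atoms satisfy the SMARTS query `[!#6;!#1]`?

The query [!#6;!#1] means: not carbon and not hydrogen — any heteroatom.
Check the 13 heavy atoms by environment: 2× n (aromatic) → match; 4× c (aromatic) → no; 2× Br → match; 1× N → match; 2× C → no; 1× O → match; 1× Cl → match.
Summing the matching environments: 2 + 2 + 1 + 1 + 1 = 7 matching atoms.

7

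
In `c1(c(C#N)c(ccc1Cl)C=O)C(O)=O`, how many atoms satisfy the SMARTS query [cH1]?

2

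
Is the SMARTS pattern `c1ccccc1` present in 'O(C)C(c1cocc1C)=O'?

The pattern c1ccccc1 describes six aromatic carbons in a ring — a benzene ring.
The closest candidate here is a methyl group (-CH3), but no six-membered all-carbon aromatic ring is present. No other fragment satisfies the full query, so there is no match.

No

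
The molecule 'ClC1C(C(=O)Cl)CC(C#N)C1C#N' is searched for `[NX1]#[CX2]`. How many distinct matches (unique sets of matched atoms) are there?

[NX1]#[CX2] is the SMARTS for a nitrile: a nitrogen triple-bonded to a two-connected carbon.
The molecule carries 2 separate instances of a nitrile (-C#N) meeting every constraint; each maps to a distinct set of atoms, giving 2 matches.

2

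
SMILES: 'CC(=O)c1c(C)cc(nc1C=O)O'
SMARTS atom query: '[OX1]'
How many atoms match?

The query [OX1] means: aliphatic oxygen with one total connection — typically a carbonyl =O or an oxide.
Check the 13 heavy atoms by environment: 1× n (aromatic, X2) → no; 5× c (aromatic, X3) → no; 1× O (X2) → no; 2× C (X4) → no; 2× C (X3) → no; 2× O (X1) → match.
That gives 2 matching atoms.

2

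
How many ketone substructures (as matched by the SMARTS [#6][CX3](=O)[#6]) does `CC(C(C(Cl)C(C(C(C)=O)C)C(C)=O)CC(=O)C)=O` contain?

4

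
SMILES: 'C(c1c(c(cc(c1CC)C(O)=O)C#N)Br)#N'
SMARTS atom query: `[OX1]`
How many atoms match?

1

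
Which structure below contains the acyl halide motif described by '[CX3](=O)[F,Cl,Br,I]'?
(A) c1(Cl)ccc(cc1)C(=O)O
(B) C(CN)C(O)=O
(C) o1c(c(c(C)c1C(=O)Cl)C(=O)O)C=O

[CX3](=O)[F,Cl,Br,I] describes a carbonyl carbon bonded to a halogen (an acyl halide).
(A) has a carboxylic acid group (-C(=O)OH) but the carbonyl is bonded to -OH, not to a halogen.
(B) has a carboxylic acid group (-C(=O)OH) but the carbonyl is bonded to -OH, not to a halogen.
(C) contains an acyl chloride (-C(=O)Cl), which satisfies every atom and bond constraint.
So the answer is (C).

C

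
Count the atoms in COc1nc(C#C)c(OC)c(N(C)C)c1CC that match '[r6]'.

Check the 17 heavy atoms by environment: 1× n (aromatic, in 6-ring) → match; 5× c (aromatic, in 6-ring) → match; 2× O (acyclic) → no; 8× C (acyclic) → no; 1× N (acyclic) → no.
Summing the matching environments: 1 + 5 = 6 matching atoms.

6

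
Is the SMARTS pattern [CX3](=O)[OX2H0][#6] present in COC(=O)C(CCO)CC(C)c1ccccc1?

Yes

The pattern [CX3](=O)[OX2H0][#6] describes a carbonyl carbon bonded to an oxygen that is itself bonded to carbon (no H on that O) — an ester.
The molecule carries a methyl-ester group (-C(=O)OCH3), whose atoms satisfy every constraint of the query, so the pattern matches.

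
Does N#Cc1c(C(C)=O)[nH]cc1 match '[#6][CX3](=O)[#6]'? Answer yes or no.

The pattern [#6][CX3](=O)[#6] describes a carbonyl carbon (no H) flanked by two carbons — a ketone.
The molecule carries an acetyl/ketone group (-C(=O)CH3), whose atoms satisfy every constraint of the query, so the pattern matches.

Yes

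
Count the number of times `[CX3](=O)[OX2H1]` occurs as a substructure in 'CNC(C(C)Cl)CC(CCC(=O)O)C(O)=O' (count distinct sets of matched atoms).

2

[CX3](=O)[OX2H1] is the SMARTS for a carboxylic acid: an sp2 carbon double-bonded to O and single-bonded to an -OH oxygen.
The molecule carries 2 separate instances of a carboxylic acid group (-C(=O)OH) meeting every constraint; each maps to a distinct set of atoms, giving 2 matches.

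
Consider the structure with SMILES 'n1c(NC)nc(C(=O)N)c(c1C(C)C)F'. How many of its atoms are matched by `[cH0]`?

The query [cH0] means: aromatic carbon with no attached hydrogen (substituted or ring-fusion).
Check the 15 heavy atoms by environment: 2× n (aromatic, H0) → no; 4× c (aromatic, H0) → match; 1× C (H0) → no; 1× O (H0) → no; 1× N (H2) → no; 1× C (H1) → no; 3× C (H3) → no; 1× F (H0) → no; 1× N (H1) → no.
That gives 4 matching atoms.

4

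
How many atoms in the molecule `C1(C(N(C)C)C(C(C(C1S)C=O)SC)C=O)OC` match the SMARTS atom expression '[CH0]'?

The query [CH0] means: aliphatic carbon with no attached hydrogen.
Check the 18 heavy atoms by environment: 8× C (H1) → no; 3× O (H0) → no; 4× C (H3) → no; 1× N (H0) → no; 1× S (H0) → no; 1× S (H1) → no.
No environment satisfies the query, so 0 matching atoms.

0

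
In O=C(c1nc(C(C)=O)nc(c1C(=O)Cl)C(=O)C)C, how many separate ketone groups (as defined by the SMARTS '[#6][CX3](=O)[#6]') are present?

3

[#6][CX3](=O)[#6] is the SMARTS for a ketone: a carbonyl carbon (no H) flanked by two carbons.
The molecule carries 3 separate instances of an acetyl/ketone group (-C(=O)CH3) meeting every constraint; each maps to a distinct set of atoms, giving 3 matches.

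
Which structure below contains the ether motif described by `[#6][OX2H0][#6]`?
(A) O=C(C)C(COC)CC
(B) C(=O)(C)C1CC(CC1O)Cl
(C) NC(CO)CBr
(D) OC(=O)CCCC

A

[#6][OX2H0][#6] describes an aliphatic oxygen bridging two carbons with no H on the oxygen (an ether).
(A) contains a methoxy ether (-OCH3), which satisfies every atom and bond constraint.
(B) has a hydroxyl group (-OH) but the oxygen has H1, not H0 bridging two carbons.
(C) has a hydroxyl group (-OH) but the oxygen has H1, not H0 bridging two carbons.
(D) has a carboxylic acid group (-C(=O)OH) but the -OH oxygen has H1; the =O is OX1, not OX2.
So the answer is (A).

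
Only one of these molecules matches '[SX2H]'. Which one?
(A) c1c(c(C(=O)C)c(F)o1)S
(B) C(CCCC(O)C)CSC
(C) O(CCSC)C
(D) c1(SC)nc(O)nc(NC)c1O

A

[SX2H] describes an aliphatic sulfur with two connections, one being H (a thiol).
(A) contains a thiol (-SH), which satisfies every atom and bond constraint.
(B) has a hydroxyl group (-OH) but it is an -OH, not an -SH.
(C) has a methylthio ether (-SCH3) but the sulfur has H0 (bonded to two carbons), not H1.
(D) has a hydroxyl group (-OH) but it is an -OH, not an -SH.
So the answer is (A).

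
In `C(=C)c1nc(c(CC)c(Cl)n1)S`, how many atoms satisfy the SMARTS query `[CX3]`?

2

The query [CX3] means: C with X3: aliphatic carbon with exactly 3 total connections.
Check the 12 heavy atoms by environment: 2× n (aromatic, X2) → no; 4× c (aromatic, X3) → no; 2× C (X4) → no; 1× Cl (X1) → no; 2× C (X3) → match; 1× S (X2) → no.
That gives 2 matching atoms.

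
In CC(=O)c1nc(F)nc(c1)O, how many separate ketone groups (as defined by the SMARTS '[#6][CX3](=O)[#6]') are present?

1

[#6][CX3](=O)[#6] is the SMARTS for a ketone: a carbonyl carbon (no H) flanked by two carbons.
Exactly one fragment in the molecule meets all constraints, giving 1 match.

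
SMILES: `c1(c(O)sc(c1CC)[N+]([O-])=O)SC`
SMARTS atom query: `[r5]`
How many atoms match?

5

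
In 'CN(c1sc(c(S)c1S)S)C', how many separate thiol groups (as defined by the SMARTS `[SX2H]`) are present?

3

[SX2H] is the SMARTS for a thiol: an aliphatic sulfur with two connections, one being H.
The molecule carries 3 separate instances of a thiol (-SH) meeting every constraint; each maps to a distinct set of atoms, giving 3 matches.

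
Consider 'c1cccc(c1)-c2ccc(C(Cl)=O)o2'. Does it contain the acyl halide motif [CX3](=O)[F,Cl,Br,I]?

The pattern [CX3](=O)[F,Cl,Br,I] describes a carbonyl carbon bonded to a halogen — an acyl halide.
The molecule carries an acyl chloride (-C(=O)Cl), whose atoms satisfy every constraint of the query, so the pattern matches.

Yes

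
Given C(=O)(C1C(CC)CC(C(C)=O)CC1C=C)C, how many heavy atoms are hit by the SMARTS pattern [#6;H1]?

The query [#6;H1] means: any carbon bearing exactly one hydrogen.
Check the 16 heavy atoms by environment: 5× C (H1) → match; 4× C (H2) → no; 2× C (H0) → no; 2× O (H0) → no; 3× C (H3) → no.
That gives 5 matching atoms.

5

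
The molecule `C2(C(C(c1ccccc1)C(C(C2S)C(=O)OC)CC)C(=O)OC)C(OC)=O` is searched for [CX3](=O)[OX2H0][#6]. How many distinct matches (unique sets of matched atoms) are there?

3

[CX3](=O)[OX2H0][#6] is the SMARTS for an ester: a carbonyl carbon bonded to an oxygen that is itself bonded to carbon (no H on that O).
The molecule carries 3 separate instances of a methyl-ester group (-C(=O)OCH3) meeting every constraint; each maps to a distinct set of atoms, giving 3 matches.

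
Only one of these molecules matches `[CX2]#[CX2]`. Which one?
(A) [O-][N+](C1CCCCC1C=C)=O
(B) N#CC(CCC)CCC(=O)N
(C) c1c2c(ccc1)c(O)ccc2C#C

C

[CX2]#[CX2] describes a carbon-carbon triple bond (an alkyne).
(A) has a vinyl group (-CH=CH2) but the C=C is a double bond; both carbons are CX3, not CX2.
(B) has a nitrile (-C#N) but the triple bond is C#N, not C#C.
(C) contains an ethynyl group (-C#CH), which satisfies every atom and bond constraint.
So the answer is (C).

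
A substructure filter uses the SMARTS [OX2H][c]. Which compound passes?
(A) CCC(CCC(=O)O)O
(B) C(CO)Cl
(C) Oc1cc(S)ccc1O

C

[OX2H][c] describes a hydroxyl oxygen attached to an aromatic carbon (a phenol).
(A) has a hydroxyl group (-OH) but the -OH is on an aliphatic carbon, not an aromatic c.
(B) has a hydroxyl group (-OH) but the -OH is on an aliphatic carbon, not an aromatic c.
(C) contains a hydroxyl group (-OH), which satisfies every atom and bond constraint.
So the answer is (C).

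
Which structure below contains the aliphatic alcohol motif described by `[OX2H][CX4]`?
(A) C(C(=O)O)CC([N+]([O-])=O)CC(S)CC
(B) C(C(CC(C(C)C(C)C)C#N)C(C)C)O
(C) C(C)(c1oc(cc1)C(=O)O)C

[OX2H][CX4] describes a hydroxyl oxygen bound to an sp3 (X4) carbon (an aliphatic alcohol).
(A) has a carboxylic acid group (-C(=O)OH) but the -OH is on a CX3 carbonyl carbon, not a CX4 carbon.
(B) contains a hydroxyl group (-OH), which satisfies every atom and bond constraint.
(C) has a carboxylic acid group (-C(=O)OH) but the -OH is on a CX3 carbonyl carbon, not a CX4 carbon.
So the answer is (B).

B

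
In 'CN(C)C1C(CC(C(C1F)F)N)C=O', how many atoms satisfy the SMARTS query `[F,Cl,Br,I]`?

2

The query [F,Cl,Br,I] means: comma = OR; matches any of F, Cl, Br, I.
Check the 14 heavy atoms by environment: 9× C → no; 2× N → no; 2× F → match; 1× O → no.
That gives 2 matching atoms.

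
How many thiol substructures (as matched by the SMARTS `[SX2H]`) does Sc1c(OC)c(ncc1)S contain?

2

[SX2H] is the SMARTS for a thiol: an aliphatic sulfur with two connections, one being H.
The molecule carries 2 separate instances of a thiol (-SH) meeting every constraint; each maps to a distinct set of atoms, giving 2 matches.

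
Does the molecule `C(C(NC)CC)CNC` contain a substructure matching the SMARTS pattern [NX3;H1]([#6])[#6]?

Yes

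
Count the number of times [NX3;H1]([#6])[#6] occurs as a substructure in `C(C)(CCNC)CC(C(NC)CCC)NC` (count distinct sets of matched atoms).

[NX3;H1]([#6])[#6] is the SMARTS for a secondary amine: a trivalent nitrogen with one H, bonded to two carbons.
The molecule carries 3 separate instances of an N-methylamino group (-NHCH3) meeting every constraint; each maps to a distinct set of atoms, giving 3 matches.

3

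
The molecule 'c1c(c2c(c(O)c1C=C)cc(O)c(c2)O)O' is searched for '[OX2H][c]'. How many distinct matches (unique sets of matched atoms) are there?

[OX2H][c] is the SMARTS for a phenol: a hydroxyl oxygen attached to an aromatic carbon.
The molecule carries 4 separate instances of a hydroxyl group (-OH) meeting every constraint; each maps to a distinct set of atoms, giving 4 matches.

4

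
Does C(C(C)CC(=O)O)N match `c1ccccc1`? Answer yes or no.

No

The pattern c1ccccc1 describes six aromatic carbons in a ring — a benzene ring.
The closest candidate here is a methyl group (-CH3), but no six-membered all-carbon aromatic ring is present. No other fragment satisfies the full query, so there is no match.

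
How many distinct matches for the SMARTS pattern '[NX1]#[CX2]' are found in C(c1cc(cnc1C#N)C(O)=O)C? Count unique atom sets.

1

[NX1]#[CX2] is the SMARTS for a nitrile: a nitrogen triple-bonded to a two-connected carbon.
Exactly one fragment in the molecule meets all constraints, giving 1 match.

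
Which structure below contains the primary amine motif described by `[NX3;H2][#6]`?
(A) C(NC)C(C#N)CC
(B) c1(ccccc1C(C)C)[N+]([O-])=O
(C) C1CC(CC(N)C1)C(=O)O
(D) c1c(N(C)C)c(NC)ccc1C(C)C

C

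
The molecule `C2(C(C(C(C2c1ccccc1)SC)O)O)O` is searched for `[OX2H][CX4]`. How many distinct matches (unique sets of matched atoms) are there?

3

[OX2H][CX4] is the SMARTS for an aliphatic alcohol: a hydroxyl oxygen bound to an sp3 (X4) carbon.
The molecule carries 3 separate instances of a hydroxyl group (-OH) meeting every constraint; each maps to a distinct set of atoms, giving 3 matches.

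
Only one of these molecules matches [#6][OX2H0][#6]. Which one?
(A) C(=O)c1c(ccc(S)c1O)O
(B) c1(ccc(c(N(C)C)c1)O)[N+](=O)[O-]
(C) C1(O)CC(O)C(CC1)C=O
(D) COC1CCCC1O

D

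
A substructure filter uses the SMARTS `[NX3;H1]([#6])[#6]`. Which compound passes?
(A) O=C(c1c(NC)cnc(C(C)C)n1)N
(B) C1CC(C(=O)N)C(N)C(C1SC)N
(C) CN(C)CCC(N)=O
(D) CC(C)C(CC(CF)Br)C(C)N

A

[NX3;H1]([#6])[#6] describes a trivalent nitrogen with one H, bonded to two carbons (a secondary amine).
(A) contains an N-methylamino group (-NHCH3), which satisfies every atom and bond constraint.
(B) has a primary amide (-C(=O)NH2) but the -C(=O)NH2 nitrogen has H2, not H1.
(C) has a dimethylamino group (-N(CH3)2) but the nitrogen has H0, not H1.
(D) has a primary amino group (-NH2) but the nitrogen has H2 and only one carbon neighbour.
So the answer is (A).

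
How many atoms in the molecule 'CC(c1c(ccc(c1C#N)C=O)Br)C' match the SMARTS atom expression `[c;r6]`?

6

The query [c;r6] means: aromatic carbon that belongs to a six-membered ring.
Check the 14 heavy atoms by environment: 6× c (aromatic, in 6-ring) → match; 5× C (acyclic) → no; 1× N (acyclic) → no; 1× O (acyclic) → no; 1× Br (acyclic) → no.
That gives 6 matching atoms.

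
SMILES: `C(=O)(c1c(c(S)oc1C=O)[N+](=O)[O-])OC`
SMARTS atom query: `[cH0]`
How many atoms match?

4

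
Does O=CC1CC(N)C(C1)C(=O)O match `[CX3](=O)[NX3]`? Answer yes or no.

The pattern [CX3](=O)[NX3] describes a carbonyl carbon bonded to a trivalent nitrogen — an amide.
The closest candidate here is a carboxylic acid group (-C(=O)OH), but the carbonyl is bonded to O, not to an NX3 nitrogen. No other fragment satisfies the full query, so there is no match.

No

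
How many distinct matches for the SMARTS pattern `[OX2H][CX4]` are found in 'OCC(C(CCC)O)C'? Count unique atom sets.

2

[OX2H][CX4] is the SMARTS for an aliphatic alcohol: a hydroxyl oxygen bound to an sp3 (X4) carbon.
The molecule carries 2 separate instances of a hydroxyl group (-OH) meeting every constraint; each maps to a distinct set of atoms, giving 2 matches.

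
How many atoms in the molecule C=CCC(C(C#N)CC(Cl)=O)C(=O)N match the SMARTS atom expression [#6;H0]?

3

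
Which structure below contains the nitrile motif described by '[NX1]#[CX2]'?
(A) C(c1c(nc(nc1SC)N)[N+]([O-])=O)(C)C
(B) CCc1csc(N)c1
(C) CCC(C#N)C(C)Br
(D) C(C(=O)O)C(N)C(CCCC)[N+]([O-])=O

[NX1]#[CX2] describes a nitrogen triple-bonded to a two-connected carbon (a nitrile).
(A) has a primary amino group (-NH2) but the nitrogen is NX3 (three connections), not NX1 triple-bonded.
(B) has a primary amino group (-NH2) but the nitrogen is NX3 (three connections), not NX1 triple-bonded.
(C) contains a nitrile (-C#N), which satisfies every atom and bond constraint.
(D) has a primary amino group (-NH2) but the nitrogen is NX3 (three connections), not NX1 triple-bonded.
So the answer is (C).

C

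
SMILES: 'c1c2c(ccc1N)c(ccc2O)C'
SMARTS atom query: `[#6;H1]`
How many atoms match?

The query [#6;H1] means: any carbon bearing exactly one hydrogen.
Check the 13 heavy atoms by environment: 5× c (aromatic, H0) → no; 5× c (aromatic, H1) → match; 1× N (H2) → no; 1× C (H3) → no; 1× O (H1) → no.
That gives 5 matching atoms.

5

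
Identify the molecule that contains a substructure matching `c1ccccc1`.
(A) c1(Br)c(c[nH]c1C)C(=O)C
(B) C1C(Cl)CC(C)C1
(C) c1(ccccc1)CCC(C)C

C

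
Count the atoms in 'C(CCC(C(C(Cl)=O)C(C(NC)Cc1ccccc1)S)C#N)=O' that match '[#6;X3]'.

The query [#6;X3] means: any carbon (aromatic or not) with three total connections.
Check the 23 heavy atoms by environment: 8× C (X4) → no; 1× C (X2) → no; 1× N (X1) → no; 6× c (aromatic, X3) → match; 1× S (X2) → no; 2× C (X3) → match; 2× O (X1) → no; 1× Cl (X1) → no; 1× N (X3) → no.
Summing the matching environments: 6 + 2 = 8 matching atoms.

8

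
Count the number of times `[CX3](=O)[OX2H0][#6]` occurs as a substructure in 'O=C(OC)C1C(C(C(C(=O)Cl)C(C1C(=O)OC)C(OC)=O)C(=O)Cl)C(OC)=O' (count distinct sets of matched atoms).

[CX3](=O)[OX2H0][#6] is the SMARTS for an ester: a carbonyl carbon bonded to an oxygen that is itself bonded to carbon (no H on that O).
The molecule carries 4 separate instances of a methyl-ester group (-C(=O)OCH3) meeting every constraint; each maps to a distinct set of atoms, giving 4 matches.

4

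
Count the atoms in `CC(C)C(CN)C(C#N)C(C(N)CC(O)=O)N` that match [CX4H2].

The query [CX4H2] means: sp3 carbon (X4) with exactly two hydrogens.
Check the 17 heavy atoms by environment: 2× C (H2, X4) → match; 5× C (H1, X4) → no; 2× C (H3, X4) → no; 1× C (H0, X3) → no; 1× O (H0, X1) → no; 1× O (H1, X2) → no; 3× N (H2, X3) → no; 1× C (H0, X2) → no; 1× N (H0, X1) → no.
That gives 2 matching atoms.

2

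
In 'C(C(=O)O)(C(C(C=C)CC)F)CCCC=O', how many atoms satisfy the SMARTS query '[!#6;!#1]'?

The query [!#6;!#1] means: not carbon and not hydrogen — any heteroatom.
Check the 16 heavy atoms by environment: 12× C → no; 1× F → match; 3× O → match.
Summing the matching environments: 1 + 3 = 4 matching atoms.

4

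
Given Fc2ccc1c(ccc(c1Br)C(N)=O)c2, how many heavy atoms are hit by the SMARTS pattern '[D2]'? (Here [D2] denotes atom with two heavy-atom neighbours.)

5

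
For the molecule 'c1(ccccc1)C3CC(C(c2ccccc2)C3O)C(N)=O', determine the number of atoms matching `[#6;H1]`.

The query [#6;H1] means: any carbon bearing exactly one hydrogen.
Check the 21 heavy atoms by environment: 4× C (H1) → match; 1× C (H2) → no; 2× c (aromatic, H0) → no; 10× c (aromatic, H1) → match; 1× C (H0) → no; 1× O (H0) → no; 1× N (H2) → no; 1× O (H1) → no.
Summing the matching environments: 4 + 10 = 14 matching atoms.

14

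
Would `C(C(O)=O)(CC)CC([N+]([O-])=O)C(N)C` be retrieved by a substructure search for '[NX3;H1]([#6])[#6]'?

No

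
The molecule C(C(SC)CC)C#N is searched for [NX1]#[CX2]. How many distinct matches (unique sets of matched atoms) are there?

[NX1]#[CX2] is the SMARTS for a nitrile: a nitrogen triple-bonded to a two-connected carbon.
Exactly one fragment in the molecule meets all constraints, giving 1 match.

1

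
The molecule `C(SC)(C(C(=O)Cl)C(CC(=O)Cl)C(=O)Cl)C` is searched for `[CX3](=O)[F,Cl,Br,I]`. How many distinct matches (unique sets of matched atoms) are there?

[CX3](=O)[F,Cl,Br,I] is the SMARTS for an acyl halide: a carbonyl carbon bonded to a halogen.
The molecule carries 3 separate instances of an acyl chloride (-C(=O)Cl) meeting every constraint; each maps to a distinct set of atoms, giving 3 matches.

3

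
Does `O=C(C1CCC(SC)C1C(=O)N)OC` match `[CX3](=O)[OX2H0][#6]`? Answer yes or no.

The pattern [CX3](=O)[OX2H0][#6] describes a carbonyl carbon bonded to an oxygen that is itself bonded to carbon (no H on that O) — an ester.
The molecule carries a methyl-ester group (-C(=O)OCH3), whose atoms satisfy every constraint of the query, so the pattern matches.

Yes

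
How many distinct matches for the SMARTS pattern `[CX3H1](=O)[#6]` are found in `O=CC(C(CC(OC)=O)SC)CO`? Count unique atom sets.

1

[CX3H1](=O)[#6] is the SMARTS for an aldehyde: an sp2 carbon with one H, double-bonded to O and single-bonded to carbon.
Exactly one fragment in the molecule meets all constraints, giving 1 match.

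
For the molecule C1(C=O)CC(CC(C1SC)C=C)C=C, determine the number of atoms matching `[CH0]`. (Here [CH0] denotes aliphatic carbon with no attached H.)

The query [CH0] means: aliphatic carbon with no attached hydrogen.
Check the 14 heavy atoms by environment: 7× C (H1) → no; 4× C (H2) → no; 1× O (H0) → no; 1× S (H0) → no; 1× C (H3) → no.
No environment satisfies the query, so 0 matching atoms.

0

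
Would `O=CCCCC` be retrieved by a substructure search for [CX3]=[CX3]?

No

The pattern [CX3]=[CX3] describes a non-aromatic C=C double bond between two sp2 carbons — an alkene.
The closest candidate here is an ethyl group (-CH2CH3), but its C-C bond is a single bond between CX4 carbons, not CX3=CX3. No other fragment satisfies the full query, so there is no match.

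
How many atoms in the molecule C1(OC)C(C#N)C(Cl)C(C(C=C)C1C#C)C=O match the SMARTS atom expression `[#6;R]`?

6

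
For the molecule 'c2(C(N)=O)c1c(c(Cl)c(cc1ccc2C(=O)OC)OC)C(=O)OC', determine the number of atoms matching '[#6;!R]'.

6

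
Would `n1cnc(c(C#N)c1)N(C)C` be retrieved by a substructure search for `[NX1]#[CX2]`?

Yes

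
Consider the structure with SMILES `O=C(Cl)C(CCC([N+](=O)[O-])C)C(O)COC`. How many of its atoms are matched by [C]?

The query [C] means: uppercase C matches aliphatic (non-aromatic) carbon only.
Check the 16 heavy atoms by environment: 9× C → match; 4× O → no; 1× N (charge +1) → no; 1× O (charge -1) → no; 1× Cl → no.
That gives 9 matching atoms.

9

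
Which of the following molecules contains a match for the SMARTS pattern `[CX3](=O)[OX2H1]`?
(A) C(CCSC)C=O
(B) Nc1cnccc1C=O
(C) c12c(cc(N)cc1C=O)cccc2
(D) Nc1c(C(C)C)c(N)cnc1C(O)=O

D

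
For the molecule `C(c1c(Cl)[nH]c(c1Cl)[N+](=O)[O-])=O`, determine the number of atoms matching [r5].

The query [r5] means: r5 matches atoms in a five-membered ring.
Check the 12 heavy atoms by environment: 1× n (aromatic, in 5-ring) → match; 4× c (aromatic, in 5-ring) → match; 2× Cl (acyclic) → no; 1× N (charge +1, acyclic) → no; 1× O (charge -1, acyclic) → no; 2× O (acyclic) → no; 1× C (acyclic) → no.
Summing the matching environments: 1 + 4 = 5 matching atoms.

5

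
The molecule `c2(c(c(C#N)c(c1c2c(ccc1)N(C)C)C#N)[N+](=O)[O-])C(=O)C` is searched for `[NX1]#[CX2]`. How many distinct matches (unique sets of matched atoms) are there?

[NX1]#[CX2] is the SMARTS for a nitrile: a nitrogen triple-bonded to a two-connected carbon.
The molecule carries 2 separate instances of a nitrile (-C#N) meeting every constraint; each maps to a distinct set of atoms, giving 2 matches.

2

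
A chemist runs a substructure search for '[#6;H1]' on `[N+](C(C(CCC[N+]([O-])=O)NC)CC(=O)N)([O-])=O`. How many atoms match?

The query [#6;H1] means: any carbon bearing exactly one hydrogen.
Check the 17 heavy atoms by environment: 4× C (H2) → no; 2× C (H1) → match; 2× N (charge +1, H0) → no; 2× O (charge -1, H0) → no; 3× O (H0) → no; 1× C (H0) → no; 1× N (H2) → no; 1× N (H1) → no; 1× C (H3) → no.
That gives 2 matching atoms.

2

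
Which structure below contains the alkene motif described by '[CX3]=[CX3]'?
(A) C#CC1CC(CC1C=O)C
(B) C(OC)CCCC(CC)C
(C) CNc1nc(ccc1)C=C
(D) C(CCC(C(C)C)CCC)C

[CX3]=[CX3] describes a non-aromatic C=C double bond between two sp2 carbons (an alkene).
(A) has an ethynyl group (-C#CH) but the C-C bond is a triple bond, not a double bond.
(B) has an ethyl group (-CH2CH3) but its C-C bond is a single bond between CX4 carbons, not CX3=CX3.
(C) contains a vinyl group (-CH=CH2), which satisfies every atom and bond constraint.
(D) has an ethyl group (-CH2CH3) but its C-C bond is a single bond between CX4 carbons, not CX3=CX3.
So the answer is (C).

C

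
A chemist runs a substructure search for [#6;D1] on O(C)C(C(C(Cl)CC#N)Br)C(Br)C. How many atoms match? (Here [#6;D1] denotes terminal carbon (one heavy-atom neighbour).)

The query [#6;D1] means: carbon bonded to exactly one heavy atom.
Check the 13 heavy atoms by environment: 2× C (D1) → match; 4× C (D3) → no; 2× C (D2) → no; 1× Cl (D1) → no; 1× O (D2) → no; 1× N (D1) → no; 2× Br (D1) → no.
That gives 2 matching atoms.

2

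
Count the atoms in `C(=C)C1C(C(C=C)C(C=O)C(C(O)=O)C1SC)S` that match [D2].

4

The query [D2] means: atom with exactly two heavy-atom neighbours.
Check the 18 heavy atoms by environment: 7× C (D3) → no; 3× O (D1) → no; 1× S (D2) → match; 3× C (D1) → no; 1× S (D1) → no; 3× C (D2) → match.
Summing the matching environments: 1 + 3 = 4 matching atoms.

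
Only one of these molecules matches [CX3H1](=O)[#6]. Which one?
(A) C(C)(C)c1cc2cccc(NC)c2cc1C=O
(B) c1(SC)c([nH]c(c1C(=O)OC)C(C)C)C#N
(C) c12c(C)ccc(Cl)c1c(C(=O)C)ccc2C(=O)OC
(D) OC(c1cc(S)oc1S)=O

A

[CX3H1](=O)[#6] describes an sp2 carbon with one H, double-bonded to O and single-bonded to carbon (an aldehyde).
(A) contains an aldehyde (-CHO), which satisfies every atom and bond constraint.
(B) has a methyl-ester group (-C(=O)OCH3) but the carbonyl carbon has H0, not H1.
(C) has a methyl-ester group (-C(=O)OCH3) but the carbonyl carbon has H0, not H1.
(D) has a carboxylic acid group (-C(=O)OH) but the carbonyl carbon has H0 and is bonded to O, not H1.
So the answer is (A).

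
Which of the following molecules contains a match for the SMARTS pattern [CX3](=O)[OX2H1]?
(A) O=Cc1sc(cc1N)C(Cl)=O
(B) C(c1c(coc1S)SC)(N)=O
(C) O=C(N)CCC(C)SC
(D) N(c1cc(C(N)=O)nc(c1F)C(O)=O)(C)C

D

[CX3](=O)[OX2H1] describes an sp2 carbon double-bonded to O and single-bonded to an -OH oxygen (a carboxylic acid).
(A) has an aldehyde (-CHO) but there is no singly-bonded oxygen on the carbonyl carbon.
(B) has a primary amide (-C(=O)NH2) but the carbonyl is bonded to N, not to an -OH oxygen.
(C) has a primary amide (-C(=O)NH2) but the carbonyl is bonded to N, not to an -OH oxygen.
(D) contains a carboxylic acid group (-C(=O)OH), which satisfies every atom and bond constraint.
So the answer is (D).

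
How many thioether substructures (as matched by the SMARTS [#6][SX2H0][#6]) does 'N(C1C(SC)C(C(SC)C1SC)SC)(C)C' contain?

4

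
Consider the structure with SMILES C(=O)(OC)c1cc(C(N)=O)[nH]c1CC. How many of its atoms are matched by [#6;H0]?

The query [#6;H0] means: any carbon with no attached hydrogen.
Check the 14 heavy atoms by environment: 1× n (aromatic, H1) → no; 3× c (aromatic, H0) → match; 1× c (aromatic, H1) → no; 1× C (H2) → no; 2× C (H3) → no; 2× C (H0) → match; 3× O (H0) → no; 1× N (H2) → no.
Summing the matching environments: 3 + 2 = 5 matching atoms.

5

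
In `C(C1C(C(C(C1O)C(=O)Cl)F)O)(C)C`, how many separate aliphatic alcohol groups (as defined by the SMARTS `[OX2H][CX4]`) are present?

2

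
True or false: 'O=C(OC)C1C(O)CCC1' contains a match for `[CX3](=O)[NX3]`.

The pattern [CX3](=O)[NX3] describes a carbonyl carbon bonded to a trivalent nitrogen — an amide.
The closest candidate here is a methyl-ester group (-C(=O)OCH3), but the carbonyl is bonded to O, not to an NX3 nitrogen. No other fragment satisfies the full query, so there is no match.

False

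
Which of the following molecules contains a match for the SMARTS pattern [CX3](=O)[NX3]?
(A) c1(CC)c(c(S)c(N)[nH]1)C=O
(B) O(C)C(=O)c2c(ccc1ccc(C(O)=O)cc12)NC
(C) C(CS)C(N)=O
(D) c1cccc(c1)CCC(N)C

[CX3](=O)[NX3] describes a carbonyl carbon bonded to a trivalent nitrogen (an amide).
(A) has a primary amino group (-NH2) but the -NH2 is not attached to a carbonyl carbon.
(B) has a methyl-ester group (-C(=O)OCH3) but the carbonyl is bonded to O, not to an NX3 nitrogen.
(C) contains a primary amide (-C(=O)NH2), which satisfies every atom and bond constraint.
(D) has a primary amino group (-NH2) but the -NH2 is not attached to a carbonyl carbon.
So the answer is (C).

C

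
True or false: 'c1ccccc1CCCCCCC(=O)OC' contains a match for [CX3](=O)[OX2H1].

False

The pattern [CX3](=O)[OX2H1] describes an sp2 carbon double-bonded to O and single-bonded to an -OH oxygen — a carboxylic acid.
The closest candidate here is a methyl-ester group (-C(=O)OCH3), but the singly-bonded O has no H (OX2H0, not OX2H1). No other fragment satisfies the full query, so there is no match.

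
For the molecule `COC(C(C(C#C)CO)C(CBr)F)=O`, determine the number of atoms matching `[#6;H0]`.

2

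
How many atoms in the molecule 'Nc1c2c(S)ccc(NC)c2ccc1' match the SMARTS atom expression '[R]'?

10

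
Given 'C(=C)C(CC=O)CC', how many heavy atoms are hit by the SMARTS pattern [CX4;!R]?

4

The query [CX4;!R] means: aliphatic carbon with four total connections, not in a ring.
Check the 8 heavy atoms by environment: 4× C (X4, acyclic) → match; 3× C (X3, acyclic) → no; 1× O (X1, acyclic) → no.
That gives 4 matching atoms.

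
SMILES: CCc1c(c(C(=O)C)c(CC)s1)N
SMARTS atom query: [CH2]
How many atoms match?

The query [CH2] means: aliphatic carbon with exactly two hydrogens.
Check the 13 heavy atoms by environment: 1× s (aromatic, H0) → no; 4× c (aromatic, H0) → no; 2× C (H2) → match; 3× C (H3) → no; 1× C (H0) → no; 1× O (H0) → no; 1× N (H2) → no.
That gives 2 matching atoms.

2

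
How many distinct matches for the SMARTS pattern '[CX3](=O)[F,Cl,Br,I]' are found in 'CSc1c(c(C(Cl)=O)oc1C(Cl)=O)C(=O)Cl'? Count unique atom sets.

3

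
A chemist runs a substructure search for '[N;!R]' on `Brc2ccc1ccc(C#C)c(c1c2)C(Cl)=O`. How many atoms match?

0

The query [N;!R] means: aliphatic nitrogen not in a ring.
Check the 16 heavy atoms by environment: 10× c (aromatic, in 6-ring) → no; 1× Br (acyclic) → no; 3× C (acyclic) → no; 1× O (acyclic) → no; 1× Cl (acyclic) → no.
No environment satisfies the query, so 0 matching atoms.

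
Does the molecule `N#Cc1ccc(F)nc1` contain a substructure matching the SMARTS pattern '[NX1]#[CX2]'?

The pattern [NX1]#[CX2] describes a nitrogen triple-bonded to a two-connected carbon — a nitrile.
The molecule carries a nitrile (-C#N), whose atoms satisfy every constraint of the query, so the pattern matches.

Yes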